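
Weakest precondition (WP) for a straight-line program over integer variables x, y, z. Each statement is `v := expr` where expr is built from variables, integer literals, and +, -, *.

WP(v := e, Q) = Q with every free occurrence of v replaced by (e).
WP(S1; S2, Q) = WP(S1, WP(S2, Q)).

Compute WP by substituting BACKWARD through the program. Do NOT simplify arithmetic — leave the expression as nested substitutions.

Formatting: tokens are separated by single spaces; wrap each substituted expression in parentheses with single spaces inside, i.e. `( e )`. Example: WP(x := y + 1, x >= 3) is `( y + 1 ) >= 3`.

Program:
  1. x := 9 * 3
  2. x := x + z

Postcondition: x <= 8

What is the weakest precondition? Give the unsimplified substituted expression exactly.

post: x <= 8
stmt 2: x := x + z  -- replace 1 occurrence(s) of x with (x + z)
  => ( x + z ) <= 8
stmt 1: x := 9 * 3  -- replace 1 occurrence(s) of x with (9 * 3)
  => ( ( 9 * 3 ) + z ) <= 8

Answer: ( ( 9 * 3 ) + z ) <= 8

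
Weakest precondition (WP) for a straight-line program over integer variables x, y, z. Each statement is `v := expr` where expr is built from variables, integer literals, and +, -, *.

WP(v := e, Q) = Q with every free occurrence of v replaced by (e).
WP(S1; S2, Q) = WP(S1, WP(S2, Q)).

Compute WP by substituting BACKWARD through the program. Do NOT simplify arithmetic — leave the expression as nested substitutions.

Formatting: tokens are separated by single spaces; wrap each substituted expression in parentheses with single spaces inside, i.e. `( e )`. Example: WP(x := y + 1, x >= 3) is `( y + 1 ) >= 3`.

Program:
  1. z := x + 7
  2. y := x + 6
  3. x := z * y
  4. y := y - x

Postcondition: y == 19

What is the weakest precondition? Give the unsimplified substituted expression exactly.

Answer: ( ( x + 6 ) - ( ( x + 7 ) * ( x + 6 ) ) ) == 19

Derivation:
post: y == 19
stmt 4: y := y - x  -- replace 1 occurrence(s) of y with (y - x)
  => ( y - x ) == 19
stmt 3: x := z * y  -- replace 1 occurrence(s) of x with (z * y)
  => ( y - ( z * y ) ) == 19
stmt 2: y := x + 6  -- replace 2 occurrence(s) of y with (x + 6)
  => ( ( x + 6 ) - ( z * ( x + 6 ) ) ) == 19
stmt 1: z := x + 7  -- replace 1 occurrence(s) of z with (x + 7)
  => ( ( x + 6 ) - ( ( x + 7 ) * ( x + 6 ) ) ) == 19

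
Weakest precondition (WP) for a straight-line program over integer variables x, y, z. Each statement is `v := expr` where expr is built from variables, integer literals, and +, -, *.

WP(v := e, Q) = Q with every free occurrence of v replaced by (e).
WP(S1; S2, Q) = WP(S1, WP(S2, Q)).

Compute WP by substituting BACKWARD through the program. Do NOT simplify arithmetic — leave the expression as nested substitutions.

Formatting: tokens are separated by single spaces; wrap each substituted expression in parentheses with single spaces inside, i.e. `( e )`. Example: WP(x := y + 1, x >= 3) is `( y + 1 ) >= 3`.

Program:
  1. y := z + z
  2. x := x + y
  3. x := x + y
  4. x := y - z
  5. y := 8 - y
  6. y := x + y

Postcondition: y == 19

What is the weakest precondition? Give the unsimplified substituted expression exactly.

Answer: ( ( ( z + z ) - z ) + ( 8 - ( z + z ) ) ) == 19

Derivation:
post: y == 19
stmt 6: y := x + y  -- replace 1 occurrence(s) of y with (x + y)
  => ( x + y ) == 19
stmt 5: y := 8 - y  -- replace 1 occurrence(s) of y with (8 - y)
  => ( x + ( 8 - y ) ) == 19
stmt 4: x := y - z  -- replace 1 occurrence(s) of x with (y - z)
  => ( ( y - z ) + ( 8 - y ) ) == 19
stmt 3: x := x + y  -- replace 0 occurrence(s) of x with (x + y)
  => ( ( y - z ) + ( 8 - y ) ) == 19
stmt 2: x := x + y  -- replace 0 occurrence(s) of x with (x + y)
  => ( ( y - z ) + ( 8 - y ) ) == 19
stmt 1: y := z + z  -- replace 2 occurrence(s) of y with (z + z)
  => ( ( ( z + z ) - z ) + ( 8 - ( z + z ) ) ) == 19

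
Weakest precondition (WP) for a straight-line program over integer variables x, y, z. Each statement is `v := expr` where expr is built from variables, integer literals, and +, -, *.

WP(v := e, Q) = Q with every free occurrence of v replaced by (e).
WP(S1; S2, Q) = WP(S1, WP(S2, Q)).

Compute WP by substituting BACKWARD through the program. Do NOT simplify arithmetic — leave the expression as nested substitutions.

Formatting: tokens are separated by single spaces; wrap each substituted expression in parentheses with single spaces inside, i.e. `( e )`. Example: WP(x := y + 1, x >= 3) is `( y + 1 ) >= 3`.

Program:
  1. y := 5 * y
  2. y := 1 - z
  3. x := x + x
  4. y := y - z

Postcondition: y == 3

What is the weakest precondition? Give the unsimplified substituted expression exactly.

post: y == 3
stmt 4: y := y - z  -- replace 1 occurrence(s) of y with (y - z)
  => ( y - z ) == 3
stmt 3: x := x + x  -- replace 0 occurrence(s) of x with (x + x)
  => ( y - z ) == 3
stmt 2: y := 1 - z  -- replace 1 occurrence(s) of y with (1 - z)
  => ( ( 1 - z ) - z ) == 3
stmt 1: y := 5 * y  -- replace 0 occurrence(s) of y with (5 * y)
  => ( ( 1 - z ) - z ) == 3

Answer: ( ( 1 - z ) - z ) == 3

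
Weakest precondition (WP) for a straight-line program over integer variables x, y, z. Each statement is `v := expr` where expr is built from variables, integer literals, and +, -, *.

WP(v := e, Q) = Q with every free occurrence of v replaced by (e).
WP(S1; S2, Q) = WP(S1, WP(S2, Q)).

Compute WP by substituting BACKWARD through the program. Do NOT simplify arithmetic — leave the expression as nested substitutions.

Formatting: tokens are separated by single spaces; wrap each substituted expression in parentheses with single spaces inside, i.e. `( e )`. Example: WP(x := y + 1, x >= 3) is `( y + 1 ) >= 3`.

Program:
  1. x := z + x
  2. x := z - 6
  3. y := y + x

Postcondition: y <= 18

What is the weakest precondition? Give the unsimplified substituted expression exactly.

Answer: ( y + ( z - 6 ) ) <= 18

Derivation:
post: y <= 18
stmt 3: y := y + x  -- replace 1 occurrence(s) of y with (y + x)
  => ( y + x ) <= 18
stmt 2: x := z - 6  -- replace 1 occurrence(s) of x with (z - 6)
  => ( y + ( z - 6 ) ) <= 18
stmt 1: x := z + x  -- replace 0 occurrence(s) of x with (z + x)
  => ( y + ( z - 6 ) ) <= 18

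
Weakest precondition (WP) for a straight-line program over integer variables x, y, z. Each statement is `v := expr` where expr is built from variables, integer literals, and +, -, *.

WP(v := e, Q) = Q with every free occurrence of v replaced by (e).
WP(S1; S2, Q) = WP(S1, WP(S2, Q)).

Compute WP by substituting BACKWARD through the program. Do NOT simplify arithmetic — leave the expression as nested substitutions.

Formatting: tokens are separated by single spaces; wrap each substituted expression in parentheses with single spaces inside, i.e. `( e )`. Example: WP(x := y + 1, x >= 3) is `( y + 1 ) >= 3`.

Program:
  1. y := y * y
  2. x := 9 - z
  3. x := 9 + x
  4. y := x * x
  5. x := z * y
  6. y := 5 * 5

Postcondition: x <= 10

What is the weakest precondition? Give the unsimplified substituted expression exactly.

Answer: ( z * ( ( 9 + ( 9 - z ) ) * ( 9 + ( 9 - z ) ) ) ) <= 10

Derivation:
post: x <= 10
stmt 6: y := 5 * 5  -- replace 0 occurrence(s) of y with (5 * 5)
  => x <= 10
stmt 5: x := z * y  -- replace 1 occurrence(s) of x with (z * y)
  => ( z * y ) <= 10
stmt 4: y := x * x  -- replace 1 occurrence(s) of y with (x * x)
  => ( z * ( x * x ) ) <= 10
stmt 3: x := 9 + x  -- replace 2 occurrence(s) of x with (9 + x)
  => ( z * ( ( 9 + x ) * ( 9 + x ) ) ) <= 10
stmt 2: x := 9 - z  -- replace 2 occurrence(s) of x with (9 - z)
  => ( z * ( ( 9 + ( 9 - z ) ) * ( 9 + ( 9 - z ) ) ) ) <= 10
stmt 1: y := y * y  -- replace 0 occurrence(s) of y with (y * y)
  => ( z * ( ( 9 + ( 9 - z ) ) * ( 9 + ( 9 - z ) ) ) ) <= 10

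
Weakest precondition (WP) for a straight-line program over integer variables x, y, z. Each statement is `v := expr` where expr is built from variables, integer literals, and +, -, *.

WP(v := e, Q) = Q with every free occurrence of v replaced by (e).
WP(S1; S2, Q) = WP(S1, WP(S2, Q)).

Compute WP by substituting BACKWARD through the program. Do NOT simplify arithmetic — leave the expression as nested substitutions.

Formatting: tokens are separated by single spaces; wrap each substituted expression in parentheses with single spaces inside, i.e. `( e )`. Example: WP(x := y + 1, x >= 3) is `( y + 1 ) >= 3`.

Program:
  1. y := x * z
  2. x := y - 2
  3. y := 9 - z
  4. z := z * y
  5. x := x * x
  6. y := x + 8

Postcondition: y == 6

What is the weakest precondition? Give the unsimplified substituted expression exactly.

Answer: ( ( ( ( x * z ) - 2 ) * ( ( x * z ) - 2 ) ) + 8 ) == 6

Derivation:
post: y == 6
stmt 6: y := x + 8  -- replace 1 occurrence(s) of y with (x + 8)
  => ( x + 8 ) == 6
stmt 5: x := x * x  -- replace 1 occurrence(s) of x with (x * x)
  => ( ( x * x ) + 8 ) == 6
stmt 4: z := z * y  -- replace 0 occurrence(s) of z with (z * y)
  => ( ( x * x ) + 8 ) == 6
stmt 3: y := 9 - z  -- replace 0 occurrence(s) of y with (9 - z)
  => ( ( x * x ) + 8 ) == 6
stmt 2: x := y - 2  -- replace 2 occurrence(s) of x with (y - 2)
  => ( ( ( y - 2 ) * ( y - 2 ) ) + 8 ) == 6
stmt 1: y := x * z  -- replace 2 occurrence(s) of y with (x * z)
  => ( ( ( ( x * z ) - 2 ) * ( ( x * z ) - 2 ) ) + 8 ) == 6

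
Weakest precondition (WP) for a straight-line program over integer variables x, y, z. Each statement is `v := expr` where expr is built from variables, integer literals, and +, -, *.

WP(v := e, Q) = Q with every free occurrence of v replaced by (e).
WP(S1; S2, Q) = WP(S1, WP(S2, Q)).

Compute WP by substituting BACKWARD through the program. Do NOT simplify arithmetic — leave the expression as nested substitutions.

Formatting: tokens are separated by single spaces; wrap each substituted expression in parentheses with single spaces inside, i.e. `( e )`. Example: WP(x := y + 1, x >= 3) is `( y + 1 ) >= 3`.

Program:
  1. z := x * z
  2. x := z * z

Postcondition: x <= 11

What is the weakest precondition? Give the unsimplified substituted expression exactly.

Answer: ( ( x * z ) * ( x * z ) ) <= 11

Derivation:
post: x <= 11
stmt 2: x := z * z  -- replace 1 occurrence(s) of x with (z * z)
  => ( z * z ) <= 11
stmt 1: z := x * z  -- replace 2 occurrence(s) of z with (x * z)
  => ( ( x * z ) * ( x * z ) ) <= 11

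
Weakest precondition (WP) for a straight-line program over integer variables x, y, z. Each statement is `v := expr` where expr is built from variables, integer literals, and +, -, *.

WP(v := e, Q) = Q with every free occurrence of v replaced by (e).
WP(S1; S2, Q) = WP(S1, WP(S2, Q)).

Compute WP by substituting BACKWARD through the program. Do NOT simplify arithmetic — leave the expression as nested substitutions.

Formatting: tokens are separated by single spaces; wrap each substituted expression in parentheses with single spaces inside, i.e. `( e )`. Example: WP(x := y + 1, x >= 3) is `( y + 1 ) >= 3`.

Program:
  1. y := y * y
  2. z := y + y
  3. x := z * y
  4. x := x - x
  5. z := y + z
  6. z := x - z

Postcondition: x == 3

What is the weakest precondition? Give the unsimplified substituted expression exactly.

post: x == 3
stmt 6: z := x - z  -- replace 0 occurrence(s) of z with (x - z)
  => x == 3
stmt 5: z := y + z  -- replace 0 occurrence(s) of z with (y + z)
  => x == 3
stmt 4: x := x - x  -- replace 1 occurrence(s) of x with (x - x)
  => ( x - x ) == 3
stmt 3: x := z * y  -- replace 2 occurrence(s) of x with (z * y)
  => ( ( z * y ) - ( z * y ) ) == 3
stmt 2: z := y + y  -- replace 2 occurrence(s) of z with (y + y)
  => ( ( ( y + y ) * y ) - ( ( y + y ) * y ) ) == 3
stmt 1: y := y * y  -- replace 6 occurrence(s) of y with (y * y)
  => ( ( ( ( y * y ) + ( y * y ) ) * ( y * y ) ) - ( ( ( y * y ) + ( y * y ) ) * ( y * y ) ) ) == 3

Answer: ( ( ( ( y * y ) + ( y * y ) ) * ( y * y ) ) - ( ( ( y * y ) + ( y * y ) ) * ( y * y ) ) ) == 3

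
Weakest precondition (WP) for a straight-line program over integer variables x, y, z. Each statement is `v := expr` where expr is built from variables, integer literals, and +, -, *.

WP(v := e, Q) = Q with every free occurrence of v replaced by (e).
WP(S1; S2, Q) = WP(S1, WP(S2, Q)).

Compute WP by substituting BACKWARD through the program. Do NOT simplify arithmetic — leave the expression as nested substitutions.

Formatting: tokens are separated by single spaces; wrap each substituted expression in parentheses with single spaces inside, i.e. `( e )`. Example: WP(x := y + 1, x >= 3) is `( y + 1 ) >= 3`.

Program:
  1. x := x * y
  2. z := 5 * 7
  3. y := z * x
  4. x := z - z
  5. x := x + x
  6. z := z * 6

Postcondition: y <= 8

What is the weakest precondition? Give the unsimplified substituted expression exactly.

post: y <= 8
stmt 6: z := z * 6  -- replace 0 occurrence(s) of z with (z * 6)
  => y <= 8
stmt 5: x := x + x  -- replace 0 occurrence(s) of x with (x + x)
  => y <= 8
stmt 4: x := z - z  -- replace 0 occurrence(s) of x with (z - z)
  => y <= 8
stmt 3: y := z * x  -- replace 1 occurrence(s) of y with (z * x)
  => ( z * x ) <= 8
stmt 2: z := 5 * 7  -- replace 1 occurrence(s) of z with (5 * 7)
  => ( ( 5 * 7 ) * x ) <= 8
stmt 1: x := x * y  -- replace 1 occurrence(s) of x with (x * y)
  => ( ( 5 * 7 ) * ( x * y ) ) <= 8

Answer: ( ( 5 * 7 ) * ( x * y ) ) <= 8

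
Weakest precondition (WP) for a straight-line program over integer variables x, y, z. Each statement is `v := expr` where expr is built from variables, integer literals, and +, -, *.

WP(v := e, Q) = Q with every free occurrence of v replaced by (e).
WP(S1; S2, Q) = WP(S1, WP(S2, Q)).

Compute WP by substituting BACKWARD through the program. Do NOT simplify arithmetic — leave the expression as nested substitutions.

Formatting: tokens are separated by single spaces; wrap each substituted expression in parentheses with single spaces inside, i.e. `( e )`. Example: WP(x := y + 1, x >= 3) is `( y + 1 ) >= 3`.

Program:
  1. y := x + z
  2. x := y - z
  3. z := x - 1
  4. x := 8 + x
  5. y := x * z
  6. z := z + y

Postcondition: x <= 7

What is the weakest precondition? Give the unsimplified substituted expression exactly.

post: x <= 7
stmt 6: z := z + y  -- replace 0 occurrence(s) of z with (z + y)
  => x <= 7
stmt 5: y := x * z  -- replace 0 occurrence(s) of y with (x * z)
  => x <= 7
stmt 4: x := 8 + x  -- replace 1 occurrence(s) of x with (8 + x)
  => ( 8 + x ) <= 7
stmt 3: z := x - 1  -- replace 0 occurrence(s) of z with (x - 1)
  => ( 8 + x ) <= 7
stmt 2: x := y - z  -- replace 1 occurrence(s) of x with (y - z)
  => ( 8 + ( y - z ) ) <= 7
stmt 1: y := x + z  -- replace 1 occurrence(s) of y with (x + z)
  => ( 8 + ( ( x + z ) - z ) ) <= 7

Answer: ( 8 + ( ( x + z ) - z ) ) <= 7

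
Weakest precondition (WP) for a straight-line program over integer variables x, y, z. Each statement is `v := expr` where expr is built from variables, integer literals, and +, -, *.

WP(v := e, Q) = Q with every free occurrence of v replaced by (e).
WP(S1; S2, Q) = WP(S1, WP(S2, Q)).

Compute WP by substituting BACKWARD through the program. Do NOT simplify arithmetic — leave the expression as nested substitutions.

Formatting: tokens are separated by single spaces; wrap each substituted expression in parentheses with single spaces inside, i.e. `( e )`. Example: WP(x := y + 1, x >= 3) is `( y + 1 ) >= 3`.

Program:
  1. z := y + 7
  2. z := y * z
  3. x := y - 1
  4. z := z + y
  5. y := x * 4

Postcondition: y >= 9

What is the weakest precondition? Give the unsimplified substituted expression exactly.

post: y >= 9
stmt 5: y := x * 4  -- replace 1 occurrence(s) of y with (x * 4)
  => ( x * 4 ) >= 9
stmt 4: z := z + y  -- replace 0 occurrence(s) of z with (z + y)
  => ( x * 4 ) >= 9
stmt 3: x := y - 1  -- replace 1 occurrence(s) of x with (y - 1)
  => ( ( y - 1 ) * 4 ) >= 9
stmt 2: z := y * z  -- replace 0 occurrence(s) of z with (y * z)
  => ( ( y - 1 ) * 4 ) >= 9
stmt 1: z := y + 7  -- replace 0 occurrence(s) of z with (y + 7)
  => ( ( y - 1 ) * 4 ) >= 9

Answer: ( ( y - 1 ) * 4 ) >= 9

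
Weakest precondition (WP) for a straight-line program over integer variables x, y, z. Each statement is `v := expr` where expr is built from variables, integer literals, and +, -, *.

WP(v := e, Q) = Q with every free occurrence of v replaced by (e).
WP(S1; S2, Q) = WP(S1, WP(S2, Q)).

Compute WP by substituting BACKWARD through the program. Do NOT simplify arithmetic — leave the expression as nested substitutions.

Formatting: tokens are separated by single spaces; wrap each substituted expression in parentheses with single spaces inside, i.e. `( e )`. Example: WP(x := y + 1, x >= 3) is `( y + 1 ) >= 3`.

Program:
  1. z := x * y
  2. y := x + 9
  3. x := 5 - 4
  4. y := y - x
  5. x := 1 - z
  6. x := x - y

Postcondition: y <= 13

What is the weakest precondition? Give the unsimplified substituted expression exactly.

post: y <= 13
stmt 6: x := x - y  -- replace 0 occurrence(s) of x with (x - y)
  => y <= 13
stmt 5: x := 1 - z  -- replace 0 occurrence(s) of x with (1 - z)
  => y <= 13
stmt 4: y := y - x  -- replace 1 occurrence(s) of y with (y - x)
  => ( y - x ) <= 13
stmt 3: x := 5 - 4  -- replace 1 occurrence(s) of x with (5 - 4)
  => ( y - ( 5 - 4 ) ) <= 13
stmt 2: y := x + 9  -- replace 1 occurrence(s) of y with (x + 9)
  => ( ( x + 9 ) - ( 5 - 4 ) ) <= 13
stmt 1: z := x * y  -- replace 0 occurrence(s) of z with (x * y)
  => ( ( x + 9 ) - ( 5 - 4 ) ) <= 13

Answer: ( ( x + 9 ) - ( 5 - 4 ) ) <= 13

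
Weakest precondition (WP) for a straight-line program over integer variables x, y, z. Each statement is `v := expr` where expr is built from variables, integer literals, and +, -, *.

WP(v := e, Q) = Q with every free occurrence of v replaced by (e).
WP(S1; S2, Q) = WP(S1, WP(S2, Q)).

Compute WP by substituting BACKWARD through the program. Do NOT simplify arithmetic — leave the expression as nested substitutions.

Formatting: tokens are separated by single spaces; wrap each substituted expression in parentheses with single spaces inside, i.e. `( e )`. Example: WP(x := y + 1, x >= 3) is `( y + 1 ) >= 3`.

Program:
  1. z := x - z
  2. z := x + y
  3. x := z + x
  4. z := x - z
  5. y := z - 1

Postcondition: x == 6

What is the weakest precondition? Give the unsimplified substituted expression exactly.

post: x == 6
stmt 5: y := z - 1  -- replace 0 occurrence(s) of y with (z - 1)
  => x == 6
stmt 4: z := x - z  -- replace 0 occurrence(s) of z with (x - z)
  => x == 6
stmt 3: x := z + x  -- replace 1 occurrence(s) of x with (z + x)
  => ( z + x ) == 6
stmt 2: z := x + y  -- replace 1 occurrence(s) of z with (x + y)
  => ( ( x + y ) + x ) == 6
stmt 1: z := x - z  -- replace 0 occurrence(s) of z with (x - z)
  => ( ( x + y ) + x ) == 6

Answer: ( ( x + y ) + x ) == 6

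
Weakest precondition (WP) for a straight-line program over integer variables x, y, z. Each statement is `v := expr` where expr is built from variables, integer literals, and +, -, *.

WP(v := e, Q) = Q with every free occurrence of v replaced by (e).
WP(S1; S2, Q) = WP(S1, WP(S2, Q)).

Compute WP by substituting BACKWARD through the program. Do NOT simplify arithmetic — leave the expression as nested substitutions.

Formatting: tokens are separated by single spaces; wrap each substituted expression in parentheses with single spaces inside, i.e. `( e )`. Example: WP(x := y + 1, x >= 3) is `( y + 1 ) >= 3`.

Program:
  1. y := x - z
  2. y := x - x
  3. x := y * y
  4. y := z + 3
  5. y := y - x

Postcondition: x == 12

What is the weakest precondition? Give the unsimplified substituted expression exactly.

post: x == 12
stmt 5: y := y - x  -- replace 0 occurrence(s) of y with (y - x)
  => x == 12
stmt 4: y := z + 3  -- replace 0 occurrence(s) of y with (z + 3)
  => x == 12
stmt 3: x := y * y  -- replace 1 occurrence(s) of x with (y * y)
  => ( y * y ) == 12
stmt 2: y := x - x  -- replace 2 occurrence(s) of y with (x - x)
  => ( ( x - x ) * ( x - x ) ) == 12
stmt 1: y := x - z  -- replace 0 occurrence(s) of y with (x - z)
  => ( ( x - x ) * ( x - x ) ) == 12

Answer: ( ( x - x ) * ( x - x ) ) == 12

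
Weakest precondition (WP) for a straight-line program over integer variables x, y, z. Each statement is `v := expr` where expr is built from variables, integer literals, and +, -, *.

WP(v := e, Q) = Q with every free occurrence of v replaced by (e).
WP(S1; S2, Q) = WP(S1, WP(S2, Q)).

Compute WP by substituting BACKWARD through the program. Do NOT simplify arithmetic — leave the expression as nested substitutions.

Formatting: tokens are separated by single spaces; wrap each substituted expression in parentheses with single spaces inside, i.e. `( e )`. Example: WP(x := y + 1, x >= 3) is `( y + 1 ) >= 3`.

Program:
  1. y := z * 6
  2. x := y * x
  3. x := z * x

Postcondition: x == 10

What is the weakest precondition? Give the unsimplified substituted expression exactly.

Answer: ( z * ( ( z * 6 ) * x ) ) == 10

Derivation:
post: x == 10
stmt 3: x := z * x  -- replace 1 occurrence(s) of x with (z * x)
  => ( z * x ) == 10
stmt 2: x := y * x  -- replace 1 occurrence(s) of x with (y * x)
  => ( z * ( y * x ) ) == 10
stmt 1: y := z * 6  -- replace 1 occurrence(s) of y with (z * 6)
  => ( z * ( ( z * 6 ) * x ) ) == 10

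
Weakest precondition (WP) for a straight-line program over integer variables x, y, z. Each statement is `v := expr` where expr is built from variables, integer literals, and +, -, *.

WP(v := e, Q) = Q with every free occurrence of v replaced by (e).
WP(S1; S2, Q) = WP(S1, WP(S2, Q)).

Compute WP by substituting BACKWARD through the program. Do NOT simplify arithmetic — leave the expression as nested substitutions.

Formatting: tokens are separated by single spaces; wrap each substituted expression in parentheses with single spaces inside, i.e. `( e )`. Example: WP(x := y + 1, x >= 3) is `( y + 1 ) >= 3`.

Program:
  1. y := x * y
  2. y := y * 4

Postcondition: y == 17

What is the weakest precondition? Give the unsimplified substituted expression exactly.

Answer: ( ( x * y ) * 4 ) == 17

Derivation:
post: y == 17
stmt 2: y := y * 4  -- replace 1 occurrence(s) of y with (y * 4)
  => ( y * 4 ) == 17
stmt 1: y := x * y  -- replace 1 occurrence(s) of y with (x * y)
  => ( ( x * y ) * 4 ) == 17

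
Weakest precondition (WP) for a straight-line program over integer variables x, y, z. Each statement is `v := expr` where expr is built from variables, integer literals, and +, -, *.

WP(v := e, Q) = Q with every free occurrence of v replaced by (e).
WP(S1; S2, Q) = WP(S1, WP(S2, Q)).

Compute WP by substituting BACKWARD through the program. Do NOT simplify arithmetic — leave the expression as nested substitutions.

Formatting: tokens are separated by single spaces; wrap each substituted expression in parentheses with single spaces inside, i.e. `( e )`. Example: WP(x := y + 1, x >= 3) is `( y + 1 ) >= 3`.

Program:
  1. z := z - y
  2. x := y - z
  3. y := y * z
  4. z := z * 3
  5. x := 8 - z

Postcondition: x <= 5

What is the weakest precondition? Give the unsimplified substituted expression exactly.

post: x <= 5
stmt 5: x := 8 - z  -- replace 1 occurrence(s) of x with (8 - z)
  => ( 8 - z ) <= 5
stmt 4: z := z * 3  -- replace 1 occurrence(s) of z with (z * 3)
  => ( 8 - ( z * 3 ) ) <= 5
stmt 3: y := y * z  -- replace 0 occurrence(s) of y with (y * z)
  => ( 8 - ( z * 3 ) ) <= 5
stmt 2: x := y - z  -- replace 0 occurrence(s) of x with (y - z)
  => ( 8 - ( z * 3 ) ) <= 5
stmt 1: z := z - y  -- replace 1 occurrence(s) of z with (z - y)
  => ( 8 - ( ( z - y ) * 3 ) ) <= 5

Answer: ( 8 - ( ( z - y ) * 3 ) ) <= 5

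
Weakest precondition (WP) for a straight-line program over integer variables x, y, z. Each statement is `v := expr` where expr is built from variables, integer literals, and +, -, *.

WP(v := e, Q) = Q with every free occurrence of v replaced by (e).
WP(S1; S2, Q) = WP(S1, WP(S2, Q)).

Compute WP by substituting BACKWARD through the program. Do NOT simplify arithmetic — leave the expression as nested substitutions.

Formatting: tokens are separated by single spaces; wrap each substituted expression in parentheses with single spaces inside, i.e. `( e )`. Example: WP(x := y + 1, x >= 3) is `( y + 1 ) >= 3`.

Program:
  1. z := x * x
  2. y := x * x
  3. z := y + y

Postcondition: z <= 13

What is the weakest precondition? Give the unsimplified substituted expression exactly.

Answer: ( ( x * x ) + ( x * x ) ) <= 13

Derivation:
post: z <= 13
stmt 3: z := y + y  -- replace 1 occurrence(s) of z with (y + y)
  => ( y + y ) <= 13
stmt 2: y := x * x  -- replace 2 occurrence(s) of y with (x * x)
  => ( ( x * x ) + ( x * x ) ) <= 13
stmt 1: z := x * x  -- replace 0 occurrence(s) of z with (x * x)
  => ( ( x * x ) + ( x * x ) ) <= 13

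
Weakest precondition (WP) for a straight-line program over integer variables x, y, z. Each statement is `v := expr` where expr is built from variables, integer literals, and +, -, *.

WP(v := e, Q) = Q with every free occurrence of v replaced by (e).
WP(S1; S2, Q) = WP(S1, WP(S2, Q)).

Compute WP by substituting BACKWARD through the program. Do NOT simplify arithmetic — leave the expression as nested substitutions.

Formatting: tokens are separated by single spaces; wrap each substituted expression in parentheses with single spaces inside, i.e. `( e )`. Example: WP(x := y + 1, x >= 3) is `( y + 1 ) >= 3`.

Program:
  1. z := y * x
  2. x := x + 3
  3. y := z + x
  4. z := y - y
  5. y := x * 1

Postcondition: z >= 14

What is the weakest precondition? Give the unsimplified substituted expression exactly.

Answer: ( ( ( y * x ) + ( x + 3 ) ) - ( ( y * x ) + ( x + 3 ) ) ) >= 14

Derivation:
post: z >= 14
stmt 5: y := x * 1  -- replace 0 occurrence(s) of y with (x * 1)
  => z >= 14
stmt 4: z := y - y  -- replace 1 occurrence(s) of z with (y - y)
  => ( y - y ) >= 14
stmt 3: y := z + x  -- replace 2 occurrence(s) of y with (z + x)
  => ( ( z + x ) - ( z + x ) ) >= 14
stmt 2: x := x + 3  -- replace 2 occurrence(s) of x with (x + 3)
  => ( ( z + ( x + 3 ) ) - ( z + ( x + 3 ) ) ) >= 14
stmt 1: z := y * x  -- replace 2 occurrence(s) of z with (y * x)
  => ( ( ( y * x ) + ( x + 3 ) ) - ( ( y * x ) + ( x + 3 ) ) ) >= 14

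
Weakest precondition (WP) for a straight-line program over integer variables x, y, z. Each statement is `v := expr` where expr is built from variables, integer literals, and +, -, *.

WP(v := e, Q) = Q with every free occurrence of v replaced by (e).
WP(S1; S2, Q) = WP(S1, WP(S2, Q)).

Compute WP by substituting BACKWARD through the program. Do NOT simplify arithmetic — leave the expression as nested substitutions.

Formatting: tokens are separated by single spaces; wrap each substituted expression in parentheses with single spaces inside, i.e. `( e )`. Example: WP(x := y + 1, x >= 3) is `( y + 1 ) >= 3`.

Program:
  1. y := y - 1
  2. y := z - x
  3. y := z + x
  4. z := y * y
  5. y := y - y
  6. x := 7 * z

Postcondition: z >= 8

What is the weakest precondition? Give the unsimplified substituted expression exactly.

post: z >= 8
stmt 6: x := 7 * z  -- replace 0 occurrence(s) of x with (7 * z)
  => z >= 8
stmt 5: y := y - y  -- replace 0 occurrence(s) of y with (y - y)
  => z >= 8
stmt 4: z := y * y  -- replace 1 occurrence(s) of z with (y * y)
  => ( y * y ) >= 8
stmt 3: y := z + x  -- replace 2 occurrence(s) of y with (z + x)
  => ( ( z + x ) * ( z + x ) ) >= 8
stmt 2: y := z - x  -- replace 0 occurrence(s) of y with (z - x)
  => ( ( z + x ) * ( z + x ) ) >= 8
stmt 1: y := y - 1  -- replace 0 occurrence(s) of y with (y - 1)
  => ( ( z + x ) * ( z + x ) ) >= 8

Answer: ( ( z + x ) * ( z + x ) ) >= 8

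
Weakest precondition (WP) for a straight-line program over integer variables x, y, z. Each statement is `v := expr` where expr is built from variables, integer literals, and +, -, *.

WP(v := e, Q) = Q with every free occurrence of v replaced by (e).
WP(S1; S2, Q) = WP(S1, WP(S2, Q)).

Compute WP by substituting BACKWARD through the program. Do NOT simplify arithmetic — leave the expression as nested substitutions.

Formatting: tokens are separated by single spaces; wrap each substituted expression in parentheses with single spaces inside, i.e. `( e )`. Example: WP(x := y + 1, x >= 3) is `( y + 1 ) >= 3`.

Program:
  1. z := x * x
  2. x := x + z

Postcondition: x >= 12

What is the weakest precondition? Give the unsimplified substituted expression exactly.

post: x >= 12
stmt 2: x := x + z  -- replace 1 occurrence(s) of x with (x + z)
  => ( x + z ) >= 12
stmt 1: z := x * x  -- replace 1 occurrence(s) of z with (x * x)
  => ( x + ( x * x ) ) >= 12

Answer: ( x + ( x * x ) ) >= 12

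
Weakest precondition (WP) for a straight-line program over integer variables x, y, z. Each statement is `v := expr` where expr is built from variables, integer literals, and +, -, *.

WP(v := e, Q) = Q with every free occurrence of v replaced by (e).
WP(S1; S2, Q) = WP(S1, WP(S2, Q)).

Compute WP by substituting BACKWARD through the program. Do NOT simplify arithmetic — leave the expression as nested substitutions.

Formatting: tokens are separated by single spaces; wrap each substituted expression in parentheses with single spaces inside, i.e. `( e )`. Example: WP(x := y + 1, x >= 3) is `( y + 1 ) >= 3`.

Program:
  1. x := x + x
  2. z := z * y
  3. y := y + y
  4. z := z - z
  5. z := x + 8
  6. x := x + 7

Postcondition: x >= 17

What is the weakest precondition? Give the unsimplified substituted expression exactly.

Answer: ( ( x + x ) + 7 ) >= 17

Derivation:
post: x >= 17
stmt 6: x := x + 7  -- replace 1 occurrence(s) of x with (x + 7)
  => ( x + 7 ) >= 17
stmt 5: z := x + 8  -- replace 0 occurrence(s) of z with (x + 8)
  => ( x + 7 ) >= 17
stmt 4: z := z - z  -- replace 0 occurrence(s) of z with (z - z)
  => ( x + 7 ) >= 17
stmt 3: y := y + y  -- replace 0 occurrence(s) of y with (y + y)
  => ( x + 7 ) >= 17
stmt 2: z := z * y  -- replace 0 occurrence(s) of z with (z * y)
  => ( x + 7 ) >= 17
stmt 1: x := x + x  -- replace 1 occurrence(s) of x with (x + x)
  => ( ( x + x ) + 7 ) >= 17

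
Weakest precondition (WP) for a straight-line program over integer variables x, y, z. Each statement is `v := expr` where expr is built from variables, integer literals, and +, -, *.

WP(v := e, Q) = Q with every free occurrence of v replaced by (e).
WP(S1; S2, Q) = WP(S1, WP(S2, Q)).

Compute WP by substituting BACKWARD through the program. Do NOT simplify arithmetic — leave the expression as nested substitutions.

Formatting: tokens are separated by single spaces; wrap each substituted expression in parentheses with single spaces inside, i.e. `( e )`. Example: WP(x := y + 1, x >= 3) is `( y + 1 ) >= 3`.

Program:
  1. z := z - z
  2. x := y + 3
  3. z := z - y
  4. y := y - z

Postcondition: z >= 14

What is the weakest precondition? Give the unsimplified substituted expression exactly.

post: z >= 14
stmt 4: y := y - z  -- replace 0 occurrence(s) of y with (y - z)
  => z >= 14
stmt 3: z := z - y  -- replace 1 occurrence(s) of z with (z - y)
  => ( z - y ) >= 14
stmt 2: x := y + 3  -- replace 0 occurrence(s) of x with (y + 3)
  => ( z - y ) >= 14
stmt 1: z := z - z  -- replace 1 occurrence(s) of z with (z - z)
  => ( ( z - z ) - y ) >= 14

Answer: ( ( z - z ) - y ) >= 14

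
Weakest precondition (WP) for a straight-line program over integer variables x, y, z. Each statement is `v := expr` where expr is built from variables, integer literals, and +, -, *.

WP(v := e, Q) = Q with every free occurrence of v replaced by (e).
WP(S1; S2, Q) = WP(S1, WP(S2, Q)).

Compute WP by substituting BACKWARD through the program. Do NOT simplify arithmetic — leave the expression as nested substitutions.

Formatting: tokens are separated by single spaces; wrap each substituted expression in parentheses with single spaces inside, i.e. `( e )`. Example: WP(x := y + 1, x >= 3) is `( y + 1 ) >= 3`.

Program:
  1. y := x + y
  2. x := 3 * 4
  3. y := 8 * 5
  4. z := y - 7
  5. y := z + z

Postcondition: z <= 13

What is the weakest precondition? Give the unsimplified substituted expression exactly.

post: z <= 13
stmt 5: y := z + z  -- replace 0 occurrence(s) of y with (z + z)
  => z <= 13
stmt 4: z := y - 7  -- replace 1 occurrence(s) of z with (y - 7)
  => ( y - 7 ) <= 13
stmt 3: y := 8 * 5  -- replace 1 occurrence(s) of y with (8 * 5)
  => ( ( 8 * 5 ) - 7 ) <= 13
stmt 2: x := 3 * 4  -- replace 0 occurrence(s) of x with (3 * 4)
  => ( ( 8 * 5 ) - 7 ) <= 13
stmt 1: y := x + y  -- replace 0 occurrence(s) of y with (x + y)
  => ( ( 8 * 5 ) - 7 ) <= 13

Answer: ( ( 8 * 5 ) - 7 ) <= 13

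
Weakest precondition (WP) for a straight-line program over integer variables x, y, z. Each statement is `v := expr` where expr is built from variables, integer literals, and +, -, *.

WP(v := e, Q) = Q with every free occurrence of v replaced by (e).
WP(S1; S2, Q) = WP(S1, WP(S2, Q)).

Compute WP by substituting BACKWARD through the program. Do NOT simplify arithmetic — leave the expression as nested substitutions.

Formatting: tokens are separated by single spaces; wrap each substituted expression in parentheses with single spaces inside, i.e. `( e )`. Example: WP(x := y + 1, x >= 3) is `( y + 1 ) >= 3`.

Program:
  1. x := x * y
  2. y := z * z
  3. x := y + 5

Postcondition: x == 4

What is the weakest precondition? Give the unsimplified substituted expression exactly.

post: x == 4
stmt 3: x := y + 5  -- replace 1 occurrence(s) of x with (y + 5)
  => ( y + 5 ) == 4
stmt 2: y := z * z  -- replace 1 occurrence(s) of y with (z * z)
  => ( ( z * z ) + 5 ) == 4
stmt 1: x := x * y  -- replace 0 occurrence(s) of x with (x * y)
  => ( ( z * z ) + 5 ) == 4

Answer: ( ( z * z ) + 5 ) == 4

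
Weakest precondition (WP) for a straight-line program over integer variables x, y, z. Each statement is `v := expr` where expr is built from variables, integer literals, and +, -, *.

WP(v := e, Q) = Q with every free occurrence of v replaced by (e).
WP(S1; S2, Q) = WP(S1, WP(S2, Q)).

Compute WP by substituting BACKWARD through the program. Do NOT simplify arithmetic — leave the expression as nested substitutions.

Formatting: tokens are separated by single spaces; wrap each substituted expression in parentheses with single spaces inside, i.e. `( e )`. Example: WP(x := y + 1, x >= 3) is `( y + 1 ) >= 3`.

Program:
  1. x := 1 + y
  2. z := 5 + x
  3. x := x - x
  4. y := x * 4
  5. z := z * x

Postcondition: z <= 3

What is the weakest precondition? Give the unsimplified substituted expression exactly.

post: z <= 3
stmt 5: z := z * x  -- replace 1 occurrence(s) of z with (z * x)
  => ( z * x ) <= 3
stmt 4: y := x * 4  -- replace 0 occurrence(s) of y with (x * 4)
  => ( z * x ) <= 3
stmt 3: x := x - x  -- replace 1 occurrence(s) of x with (x - x)
  => ( z * ( x - x ) ) <= 3
stmt 2: z := 5 + x  -- replace 1 occurrence(s) of z with (5 + x)
  => ( ( 5 + x ) * ( x - x ) ) <= 3
stmt 1: x := 1 + y  -- replace 3 occurrence(s) of x with (1 + y)
  => ( ( 5 + ( 1 + y ) ) * ( ( 1 + y ) - ( 1 + y ) ) ) <= 3

Answer: ( ( 5 + ( 1 + y ) ) * ( ( 1 + y ) - ( 1 + y ) ) ) <= 3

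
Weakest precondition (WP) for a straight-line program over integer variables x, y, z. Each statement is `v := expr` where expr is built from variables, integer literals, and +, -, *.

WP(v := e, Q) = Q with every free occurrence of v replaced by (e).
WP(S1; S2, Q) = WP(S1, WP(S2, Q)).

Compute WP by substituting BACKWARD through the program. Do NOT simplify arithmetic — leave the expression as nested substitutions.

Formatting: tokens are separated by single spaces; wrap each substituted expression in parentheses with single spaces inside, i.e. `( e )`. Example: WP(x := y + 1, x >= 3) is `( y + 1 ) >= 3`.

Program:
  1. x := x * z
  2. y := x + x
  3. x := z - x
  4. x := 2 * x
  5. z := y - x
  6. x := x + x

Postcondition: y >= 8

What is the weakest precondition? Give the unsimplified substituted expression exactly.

Answer: ( ( x * z ) + ( x * z ) ) >= 8

Derivation:
post: y >= 8
stmt 6: x := x + x  -- replace 0 occurrence(s) of x with (x + x)
  => y >= 8
stmt 5: z := y - x  -- replace 0 occurrence(s) of z with (y - x)
  => y >= 8
stmt 4: x := 2 * x  -- replace 0 occurrence(s) of x with (2 * x)
  => y >= 8
stmt 3: x := z - x  -- replace 0 occurrence(s) of x with (z - x)
  => y >= 8
stmt 2: y := x + x  -- replace 1 occurrence(s) of y with (x + x)
  => ( x + x ) >= 8
stmt 1: x := x * z  -- replace 2 occurrence(s) of x with (x * z)
  => ( ( x * z ) + ( x * z ) ) >= 8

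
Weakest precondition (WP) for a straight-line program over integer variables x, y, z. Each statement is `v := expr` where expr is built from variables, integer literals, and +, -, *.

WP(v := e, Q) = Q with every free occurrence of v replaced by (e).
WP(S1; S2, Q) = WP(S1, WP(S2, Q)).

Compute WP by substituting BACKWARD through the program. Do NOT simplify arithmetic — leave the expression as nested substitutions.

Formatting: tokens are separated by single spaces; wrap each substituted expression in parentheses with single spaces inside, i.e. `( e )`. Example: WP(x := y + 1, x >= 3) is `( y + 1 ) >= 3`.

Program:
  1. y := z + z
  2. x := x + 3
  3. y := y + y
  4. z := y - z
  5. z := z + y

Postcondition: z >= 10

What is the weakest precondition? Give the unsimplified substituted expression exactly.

post: z >= 10
stmt 5: z := z + y  -- replace 1 occurrence(s) of z with (z + y)
  => ( z + y ) >= 10
stmt 4: z := y - z  -- replace 1 occurrence(s) of z with (y - z)
  => ( ( y - z ) + y ) >= 10
stmt 3: y := y + y  -- replace 2 occurrence(s) of y with (y + y)
  => ( ( ( y + y ) - z ) + ( y + y ) ) >= 10
stmt 2: x := x + 3  -- replace 0 occurrence(s) of x with (x + 3)
  => ( ( ( y + y ) - z ) + ( y + y ) ) >= 10
stmt 1: y := z + z  -- replace 4 occurrence(s) of y with (z + z)
  => ( ( ( ( z + z ) + ( z + z ) ) - z ) + ( ( z + z ) + ( z + z ) ) ) >= 10

Answer: ( ( ( ( z + z ) + ( z + z ) ) - z ) + ( ( z + z ) + ( z + z ) ) ) >= 10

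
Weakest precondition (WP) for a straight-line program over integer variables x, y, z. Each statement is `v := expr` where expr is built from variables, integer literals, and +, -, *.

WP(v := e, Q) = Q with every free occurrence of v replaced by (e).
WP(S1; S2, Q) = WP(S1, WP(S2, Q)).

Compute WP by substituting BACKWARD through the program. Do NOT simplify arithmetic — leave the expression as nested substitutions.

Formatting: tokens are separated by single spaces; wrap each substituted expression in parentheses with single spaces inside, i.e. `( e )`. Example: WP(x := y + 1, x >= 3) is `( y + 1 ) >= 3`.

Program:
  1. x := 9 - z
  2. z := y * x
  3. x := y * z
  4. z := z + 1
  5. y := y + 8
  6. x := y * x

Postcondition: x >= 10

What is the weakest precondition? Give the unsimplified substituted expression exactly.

Answer: ( ( y + 8 ) * ( y * ( y * ( 9 - z ) ) ) ) >= 10

Derivation:
post: x >= 10
stmt 6: x := y * x  -- replace 1 occurrence(s) of x with (y * x)
  => ( y * x ) >= 10
stmt 5: y := y + 8  -- replace 1 occurrence(s) of y with (y + 8)
  => ( ( y + 8 ) * x ) >= 10
stmt 4: z := z + 1  -- replace 0 occurrence(s) of z with (z + 1)
  => ( ( y + 8 ) * x ) >= 10
stmt 3: x := y * z  -- replace 1 occurrence(s) of x with (y * z)
  => ( ( y + 8 ) * ( y * z ) ) >= 10
stmt 2: z := y * x  -- replace 1 occurrence(s) of z with (y * x)
  => ( ( y + 8 ) * ( y * ( y * x ) ) ) >= 10
stmt 1: x := 9 - z  -- replace 1 occurrence(s) of x with (9 - z)
  => ( ( y + 8 ) * ( y * ( y * ( 9 - z ) ) ) ) >= 10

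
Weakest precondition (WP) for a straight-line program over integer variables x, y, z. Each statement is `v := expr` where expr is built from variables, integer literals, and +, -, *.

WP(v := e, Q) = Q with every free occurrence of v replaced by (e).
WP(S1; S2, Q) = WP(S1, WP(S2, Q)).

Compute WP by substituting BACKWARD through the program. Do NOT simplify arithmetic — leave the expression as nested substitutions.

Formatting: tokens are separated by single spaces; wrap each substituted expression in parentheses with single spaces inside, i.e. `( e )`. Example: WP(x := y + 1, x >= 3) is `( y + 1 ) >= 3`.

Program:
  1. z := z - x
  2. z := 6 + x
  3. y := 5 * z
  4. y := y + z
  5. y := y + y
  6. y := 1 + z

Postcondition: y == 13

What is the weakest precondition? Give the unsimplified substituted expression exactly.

post: y == 13
stmt 6: y := 1 + z  -- replace 1 occurrence(s) of y with (1 + z)
  => ( 1 + z ) == 13
stmt 5: y := y + y  -- replace 0 occurrence(s) of y with (y + y)
  => ( 1 + z ) == 13
stmt 4: y := y + z  -- replace 0 occurrence(s) of y with (y + z)
  => ( 1 + z ) == 13
stmt 3: y := 5 * z  -- replace 0 occurrence(s) of y with (5 * z)
  => ( 1 + z ) == 13
stmt 2: z := 6 + x  -- replace 1 occurrence(s) of z with (6 + x)
  => ( 1 + ( 6 + x ) ) == 13
stmt 1: z := z - x  -- replace 0 occurrence(s) of z with (z - x)
  => ( 1 + ( 6 + x ) ) == 13

Answer: ( 1 + ( 6 + x ) ) == 13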